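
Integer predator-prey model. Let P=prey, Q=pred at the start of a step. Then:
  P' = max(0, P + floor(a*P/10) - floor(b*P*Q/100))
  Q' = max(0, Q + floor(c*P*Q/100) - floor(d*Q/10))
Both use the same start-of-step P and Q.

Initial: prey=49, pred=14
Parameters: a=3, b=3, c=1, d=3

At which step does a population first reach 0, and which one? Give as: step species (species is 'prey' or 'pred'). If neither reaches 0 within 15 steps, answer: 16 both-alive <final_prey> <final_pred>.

Step 1: prey: 49+14-20=43; pred: 14+6-4=16
Step 2: prey: 43+12-20=35; pred: 16+6-4=18
Step 3: prey: 35+10-18=27; pred: 18+6-5=19
Step 4: prey: 27+8-15=20; pred: 19+5-5=19
Step 5: prey: 20+6-11=15; pred: 19+3-5=17
Step 6: prey: 15+4-7=12; pred: 17+2-5=14
Step 7: prey: 12+3-5=10; pred: 14+1-4=11
Step 8: prey: 10+3-3=10; pred: 11+1-3=9
Step 9: prey: 10+3-2=11; pred: 9+0-2=7
Step 10: prey: 11+3-2=12; pred: 7+0-2=5
Step 11: prey: 12+3-1=14; pred: 5+0-1=4
Step 12: prey: 14+4-1=17; pred: 4+0-1=3
Step 13: prey: 17+5-1=21; pred: 3+0-0=3
Step 14: prey: 21+6-1=26; pred: 3+0-0=3
Step 15: prey: 26+7-2=31; pred: 3+0-0=3
No extinction within 15 steps

Answer: 16 both-alive 31 3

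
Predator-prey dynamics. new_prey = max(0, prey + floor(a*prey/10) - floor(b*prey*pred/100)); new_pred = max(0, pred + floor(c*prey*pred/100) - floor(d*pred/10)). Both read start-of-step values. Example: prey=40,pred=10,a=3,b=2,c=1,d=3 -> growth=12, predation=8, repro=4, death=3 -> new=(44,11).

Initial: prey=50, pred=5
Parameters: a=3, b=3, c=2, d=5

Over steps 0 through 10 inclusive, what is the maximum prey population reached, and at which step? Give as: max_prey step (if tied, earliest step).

Step 1: prey: 50+15-7=58; pred: 5+5-2=8
Step 2: prey: 58+17-13=62; pred: 8+9-4=13
Step 3: prey: 62+18-24=56; pred: 13+16-6=23
Step 4: prey: 56+16-38=34; pred: 23+25-11=37
Step 5: prey: 34+10-37=7; pred: 37+25-18=44
Step 6: prey: 7+2-9=0; pred: 44+6-22=28
Step 7: prey: 0+0-0=0; pred: 28+0-14=14
Step 8: prey: 0+0-0=0; pred: 14+0-7=7
Step 9: prey: 0+0-0=0; pred: 7+0-3=4
Step 10: prey: 0+0-0=0; pred: 4+0-2=2
Max prey = 62 at step 2

Answer: 62 2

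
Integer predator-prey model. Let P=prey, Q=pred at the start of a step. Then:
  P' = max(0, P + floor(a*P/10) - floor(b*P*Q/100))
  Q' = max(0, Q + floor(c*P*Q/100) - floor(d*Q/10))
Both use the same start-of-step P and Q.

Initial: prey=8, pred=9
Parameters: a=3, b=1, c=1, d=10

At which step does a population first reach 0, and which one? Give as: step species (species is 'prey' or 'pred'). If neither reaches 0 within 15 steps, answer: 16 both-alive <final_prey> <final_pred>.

Step 1: prey: 8+2-0=10; pred: 9+0-9=0
First extinction: pred at step 1

Answer: 1 pred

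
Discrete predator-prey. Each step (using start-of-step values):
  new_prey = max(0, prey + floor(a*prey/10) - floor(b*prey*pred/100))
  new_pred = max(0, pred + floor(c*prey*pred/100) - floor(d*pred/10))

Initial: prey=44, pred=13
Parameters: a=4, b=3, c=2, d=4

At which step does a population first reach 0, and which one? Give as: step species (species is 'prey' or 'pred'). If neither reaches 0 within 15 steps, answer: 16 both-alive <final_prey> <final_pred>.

Step 1: prey: 44+17-17=44; pred: 13+11-5=19
Step 2: prey: 44+17-25=36; pred: 19+16-7=28
Step 3: prey: 36+14-30=20; pred: 28+20-11=37
Step 4: prey: 20+8-22=6; pred: 37+14-14=37
Step 5: prey: 6+2-6=2; pred: 37+4-14=27
Step 6: prey: 2+0-1=1; pred: 27+1-10=18
Step 7: prey: 1+0-0=1; pred: 18+0-7=11
Step 8: prey: 1+0-0=1; pred: 11+0-4=7
Step 9: prey: 1+0-0=1; pred: 7+0-2=5
Step 10: prey: 1+0-0=1; pred: 5+0-2=3
Step 11: prey: 1+0-0=1; pred: 3+0-1=2
Step 12: prey: 1+0-0=1; pred: 2+0-0=2
Steps 13-15: state stable at prey=1, pred=2 (no change)
No extinction within 15 steps

Answer: 16 both-alive 1 2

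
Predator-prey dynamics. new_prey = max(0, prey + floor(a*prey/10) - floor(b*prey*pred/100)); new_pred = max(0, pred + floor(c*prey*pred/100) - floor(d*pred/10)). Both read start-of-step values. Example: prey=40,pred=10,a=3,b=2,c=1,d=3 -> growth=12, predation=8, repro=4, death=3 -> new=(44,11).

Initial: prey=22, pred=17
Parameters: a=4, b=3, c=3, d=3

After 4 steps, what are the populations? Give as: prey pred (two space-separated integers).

Answer: 3 29

Derivation:
Step 1: prey: 22+8-11=19; pred: 17+11-5=23
Step 2: prey: 19+7-13=13; pred: 23+13-6=30
Step 3: prey: 13+5-11=7; pred: 30+11-9=32
Step 4: prey: 7+2-6=3; pred: 32+6-9=29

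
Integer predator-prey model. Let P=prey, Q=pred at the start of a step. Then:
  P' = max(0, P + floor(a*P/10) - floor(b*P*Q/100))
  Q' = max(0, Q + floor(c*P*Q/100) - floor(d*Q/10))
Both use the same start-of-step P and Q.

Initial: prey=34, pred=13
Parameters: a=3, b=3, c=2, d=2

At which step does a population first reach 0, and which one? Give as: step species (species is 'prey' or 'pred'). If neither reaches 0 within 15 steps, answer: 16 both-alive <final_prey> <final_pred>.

Answer: 5 prey

Derivation:
Step 1: prey: 34+10-13=31; pred: 13+8-2=19
Step 2: prey: 31+9-17=23; pred: 19+11-3=27
Step 3: prey: 23+6-18=11; pred: 27+12-5=34
Step 4: prey: 11+3-11=3; pred: 34+7-6=35
Step 5: prey: 3+0-3=0; pred: 35+2-7=30
First extinction: prey at step 5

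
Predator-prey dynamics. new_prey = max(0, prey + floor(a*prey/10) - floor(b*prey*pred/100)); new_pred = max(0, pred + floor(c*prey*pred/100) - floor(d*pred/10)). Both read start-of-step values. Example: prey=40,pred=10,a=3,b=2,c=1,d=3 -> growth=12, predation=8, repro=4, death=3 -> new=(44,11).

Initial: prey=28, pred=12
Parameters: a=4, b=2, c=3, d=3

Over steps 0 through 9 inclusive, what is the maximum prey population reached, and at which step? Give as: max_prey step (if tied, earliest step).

Answer: 34 2

Derivation:
Step 1: prey: 28+11-6=33; pred: 12+10-3=19
Step 2: prey: 33+13-12=34; pred: 19+18-5=32
Step 3: prey: 34+13-21=26; pred: 32+32-9=55
Step 4: prey: 26+10-28=8; pred: 55+42-16=81
Step 5: prey: 8+3-12=0; pred: 81+19-24=76
Step 6: prey: 0+0-0=0; pred: 76+0-22=54
Step 7: prey: 0+0-0=0; pred: 54+0-16=38
Step 8: prey: 0+0-0=0; pred: 38+0-11=27
Step 9: prey: 0+0-0=0; pred: 27+0-8=19
Max prey = 34 at step 2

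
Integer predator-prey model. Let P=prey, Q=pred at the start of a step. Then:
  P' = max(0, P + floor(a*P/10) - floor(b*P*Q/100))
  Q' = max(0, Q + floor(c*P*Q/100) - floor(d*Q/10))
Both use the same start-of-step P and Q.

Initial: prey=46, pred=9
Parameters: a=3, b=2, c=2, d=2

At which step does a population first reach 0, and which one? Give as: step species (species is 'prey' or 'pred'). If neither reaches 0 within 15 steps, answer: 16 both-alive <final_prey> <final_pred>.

Step 1: prey: 46+13-8=51; pred: 9+8-1=16
Step 2: prey: 51+15-16=50; pred: 16+16-3=29
Step 3: prey: 50+15-29=36; pred: 29+29-5=53
Step 4: prey: 36+10-38=8; pred: 53+38-10=81
Step 5: prey: 8+2-12=0; pred: 81+12-16=77
First extinction: prey at step 5

Answer: 5 prey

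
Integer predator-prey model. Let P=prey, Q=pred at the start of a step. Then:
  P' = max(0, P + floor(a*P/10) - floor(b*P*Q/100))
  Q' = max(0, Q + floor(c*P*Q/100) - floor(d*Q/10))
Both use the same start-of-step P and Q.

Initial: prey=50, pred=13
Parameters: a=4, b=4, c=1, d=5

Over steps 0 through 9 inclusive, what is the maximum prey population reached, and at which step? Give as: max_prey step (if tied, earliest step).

Step 1: prey: 50+20-26=44; pred: 13+6-6=13
Step 2: prey: 44+17-22=39; pred: 13+5-6=12
Step 3: prey: 39+15-18=36; pred: 12+4-6=10
Step 4: prey: 36+14-14=36; pred: 10+3-5=8
Step 5: prey: 36+14-11=39; pred: 8+2-4=6
Step 6: prey: 39+15-9=45; pred: 6+2-3=5
Step 7: prey: 45+18-9=54; pred: 5+2-2=5
Step 8: prey: 54+21-10=65; pred: 5+2-2=5
Step 9: prey: 65+26-13=78; pred: 5+3-2=6
Max prey = 78 at step 9

Answer: 78 9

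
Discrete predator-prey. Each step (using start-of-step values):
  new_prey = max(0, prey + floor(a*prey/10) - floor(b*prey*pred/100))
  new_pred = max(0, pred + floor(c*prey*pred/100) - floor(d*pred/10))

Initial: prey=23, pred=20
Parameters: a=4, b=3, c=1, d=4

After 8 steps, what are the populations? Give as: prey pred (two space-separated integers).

Step 1: prey: 23+9-13=19; pred: 20+4-8=16
Step 2: prey: 19+7-9=17; pred: 16+3-6=13
Step 3: prey: 17+6-6=17; pred: 13+2-5=10
Step 4: prey: 17+6-5=18; pred: 10+1-4=7
Step 5: prey: 18+7-3=22; pred: 7+1-2=6
Step 6: prey: 22+8-3=27; pred: 6+1-2=5
Step 7: prey: 27+10-4=33; pred: 5+1-2=4
Step 8: prey: 33+13-3=43; pred: 4+1-1=4

Answer: 43 4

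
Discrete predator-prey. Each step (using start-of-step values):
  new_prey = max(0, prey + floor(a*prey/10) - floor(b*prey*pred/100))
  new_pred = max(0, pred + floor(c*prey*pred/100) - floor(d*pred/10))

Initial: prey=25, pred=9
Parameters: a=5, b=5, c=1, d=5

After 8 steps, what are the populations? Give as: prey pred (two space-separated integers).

Answer: 150 9

Derivation:
Step 1: prey: 25+12-11=26; pred: 9+2-4=7
Step 2: prey: 26+13-9=30; pred: 7+1-3=5
Step 3: prey: 30+15-7=38; pred: 5+1-2=4
Step 4: prey: 38+19-7=50; pred: 4+1-2=3
Step 5: prey: 50+25-7=68; pred: 3+1-1=3
Step 6: prey: 68+34-10=92; pred: 3+2-1=4
Step 7: prey: 92+46-18=120; pred: 4+3-2=5
Step 8: prey: 120+60-30=150; pred: 5+6-2=9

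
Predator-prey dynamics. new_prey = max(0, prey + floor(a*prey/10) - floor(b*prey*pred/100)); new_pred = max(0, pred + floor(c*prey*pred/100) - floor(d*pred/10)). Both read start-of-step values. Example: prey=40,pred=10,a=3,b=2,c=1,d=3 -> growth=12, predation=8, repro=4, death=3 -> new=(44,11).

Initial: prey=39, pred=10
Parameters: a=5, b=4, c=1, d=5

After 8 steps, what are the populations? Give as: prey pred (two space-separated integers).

Answer: 65 28

Derivation:
Step 1: prey: 39+19-15=43; pred: 10+3-5=8
Step 2: prey: 43+21-13=51; pred: 8+3-4=7
Step 3: prey: 51+25-14=62; pred: 7+3-3=7
Step 4: prey: 62+31-17=76; pred: 7+4-3=8
Step 5: prey: 76+38-24=90; pred: 8+6-4=10
Step 6: prey: 90+45-36=99; pred: 10+9-5=14
Step 7: prey: 99+49-55=93; pred: 14+13-7=20
Step 8: prey: 93+46-74=65; pred: 20+18-10=28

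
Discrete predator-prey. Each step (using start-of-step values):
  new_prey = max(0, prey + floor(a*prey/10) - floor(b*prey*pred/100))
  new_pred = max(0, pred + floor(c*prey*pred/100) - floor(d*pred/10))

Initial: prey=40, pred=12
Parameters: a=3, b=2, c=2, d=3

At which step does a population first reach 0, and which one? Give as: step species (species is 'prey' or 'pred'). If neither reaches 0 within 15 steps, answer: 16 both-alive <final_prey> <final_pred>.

Step 1: prey: 40+12-9=43; pred: 12+9-3=18
Step 2: prey: 43+12-15=40; pred: 18+15-5=28
Step 3: prey: 40+12-22=30; pred: 28+22-8=42
Step 4: prey: 30+9-25=14; pred: 42+25-12=55
Step 5: prey: 14+4-15=3; pred: 55+15-16=54
Step 6: prey: 3+0-3=0; pred: 54+3-16=41
First extinction: prey at step 6

Answer: 6 prey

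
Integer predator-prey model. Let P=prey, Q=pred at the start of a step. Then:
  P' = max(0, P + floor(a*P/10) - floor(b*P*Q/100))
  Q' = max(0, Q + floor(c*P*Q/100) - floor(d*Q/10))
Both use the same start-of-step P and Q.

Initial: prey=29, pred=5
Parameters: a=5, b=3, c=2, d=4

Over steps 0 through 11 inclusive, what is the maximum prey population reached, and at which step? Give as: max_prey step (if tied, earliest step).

Answer: 84 4

Derivation:
Step 1: prey: 29+14-4=39; pred: 5+2-2=5
Step 2: prey: 39+19-5=53; pred: 5+3-2=6
Step 3: prey: 53+26-9=70; pred: 6+6-2=10
Step 4: prey: 70+35-21=84; pred: 10+14-4=20
Step 5: prey: 84+42-50=76; pred: 20+33-8=45
Step 6: prey: 76+38-102=12; pred: 45+68-18=95
Step 7: prey: 12+6-34=0; pred: 95+22-38=79
Step 8: prey: 0+0-0=0; pred: 79+0-31=48
Step 9: prey: 0+0-0=0; pred: 48+0-19=29
Step 10: prey: 0+0-0=0; pred: 29+0-11=18
Step 11: prey: 0+0-0=0; pred: 18+0-7=11
Max prey = 84 at step 4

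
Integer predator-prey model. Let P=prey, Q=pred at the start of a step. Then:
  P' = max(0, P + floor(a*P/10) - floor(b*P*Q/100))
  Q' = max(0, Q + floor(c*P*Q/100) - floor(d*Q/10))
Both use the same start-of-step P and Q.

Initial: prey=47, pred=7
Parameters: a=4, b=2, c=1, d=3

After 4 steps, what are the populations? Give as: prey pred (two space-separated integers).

Step 1: prey: 47+18-6=59; pred: 7+3-2=8
Step 2: prey: 59+23-9=73; pred: 8+4-2=10
Step 3: prey: 73+29-14=88; pred: 10+7-3=14
Step 4: prey: 88+35-24=99; pred: 14+12-4=22

Answer: 99 22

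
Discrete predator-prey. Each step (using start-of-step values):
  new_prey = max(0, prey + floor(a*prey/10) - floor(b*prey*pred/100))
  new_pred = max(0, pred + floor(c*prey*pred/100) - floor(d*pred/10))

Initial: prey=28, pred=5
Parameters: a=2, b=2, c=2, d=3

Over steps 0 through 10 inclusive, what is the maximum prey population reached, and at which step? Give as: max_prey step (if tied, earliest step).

Step 1: prey: 28+5-2=31; pred: 5+2-1=6
Step 2: prey: 31+6-3=34; pred: 6+3-1=8
Step 3: prey: 34+6-5=35; pred: 8+5-2=11
Step 4: prey: 35+7-7=35; pred: 11+7-3=15
Step 5: prey: 35+7-10=32; pred: 15+10-4=21
Step 6: prey: 32+6-13=25; pred: 21+13-6=28
Step 7: prey: 25+5-14=16; pred: 28+14-8=34
Step 8: prey: 16+3-10=9; pred: 34+10-10=34
Step 9: prey: 9+1-6=4; pred: 34+6-10=30
Step 10: prey: 4+0-2=2; pred: 30+2-9=23
Max prey = 35 at step 3

Answer: 35 3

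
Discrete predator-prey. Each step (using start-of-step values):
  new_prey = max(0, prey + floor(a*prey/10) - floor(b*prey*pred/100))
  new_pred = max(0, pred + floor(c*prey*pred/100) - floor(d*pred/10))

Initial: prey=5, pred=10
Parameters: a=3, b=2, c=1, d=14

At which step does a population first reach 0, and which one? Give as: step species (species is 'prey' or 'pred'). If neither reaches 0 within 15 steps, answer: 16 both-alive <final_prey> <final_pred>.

Answer: 1 pred

Derivation:
Step 1: prey: 5+1-1=5; pred: 10+0-14=0
First extinction: pred at step 1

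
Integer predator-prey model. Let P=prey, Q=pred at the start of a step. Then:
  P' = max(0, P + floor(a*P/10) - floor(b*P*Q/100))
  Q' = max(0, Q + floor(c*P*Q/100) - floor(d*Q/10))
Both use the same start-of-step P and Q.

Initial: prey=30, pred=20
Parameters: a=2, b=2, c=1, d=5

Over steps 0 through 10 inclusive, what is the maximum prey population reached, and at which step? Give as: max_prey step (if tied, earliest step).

Answer: 52 10

Derivation:
Step 1: prey: 30+6-12=24; pred: 20+6-10=16
Step 2: prey: 24+4-7=21; pred: 16+3-8=11
Step 3: prey: 21+4-4=21; pred: 11+2-5=8
Step 4: prey: 21+4-3=22; pred: 8+1-4=5
Step 5: prey: 22+4-2=24; pred: 5+1-2=4
Step 6: prey: 24+4-1=27; pred: 4+0-2=2
Step 7: prey: 27+5-1=31; pred: 2+0-1=1
Step 8: prey: 31+6-0=37; pred: 1+0-0=1
Step 9: prey: 37+7-0=44; pred: 1+0-0=1
Step 10: prey: 44+8-0=52; pred: 1+0-0=1
Max prey = 52 at step 10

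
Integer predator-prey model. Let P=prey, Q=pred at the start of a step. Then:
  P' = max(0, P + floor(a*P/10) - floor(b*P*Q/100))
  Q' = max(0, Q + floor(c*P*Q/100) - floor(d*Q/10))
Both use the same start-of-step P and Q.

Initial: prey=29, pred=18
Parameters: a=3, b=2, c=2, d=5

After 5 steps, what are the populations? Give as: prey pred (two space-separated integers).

Answer: 19 16

Derivation:
Step 1: prey: 29+8-10=27; pred: 18+10-9=19
Step 2: prey: 27+8-10=25; pred: 19+10-9=20
Step 3: prey: 25+7-10=22; pred: 20+10-10=20
Step 4: prey: 22+6-8=20; pred: 20+8-10=18
Step 5: prey: 20+6-7=19; pred: 18+7-9=16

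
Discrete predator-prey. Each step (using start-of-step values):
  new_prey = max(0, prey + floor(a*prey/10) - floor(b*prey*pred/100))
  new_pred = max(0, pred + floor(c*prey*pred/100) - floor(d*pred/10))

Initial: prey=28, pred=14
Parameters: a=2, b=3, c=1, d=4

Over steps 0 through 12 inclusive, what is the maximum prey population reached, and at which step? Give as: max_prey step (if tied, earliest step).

Step 1: prey: 28+5-11=22; pred: 14+3-5=12
Step 2: prey: 22+4-7=19; pred: 12+2-4=10
Step 3: prey: 19+3-5=17; pred: 10+1-4=7
Step 4: prey: 17+3-3=17; pred: 7+1-2=6
Step 5: prey: 17+3-3=17; pred: 6+1-2=5
Step 6: prey: 17+3-2=18; pred: 5+0-2=3
Step 7: prey: 18+3-1=20; pred: 3+0-1=2
Step 8: prey: 20+4-1=23; pred: 2+0-0=2
Step 9: prey: 23+4-1=26; pred: 2+0-0=2
Step 10: prey: 26+5-1=30; pred: 2+0-0=2
Step 11: prey: 30+6-1=35; pred: 2+0-0=2
Step 12: prey: 35+7-2=40; pred: 2+0-0=2
Max prey = 40 at step 12

Answer: 40 12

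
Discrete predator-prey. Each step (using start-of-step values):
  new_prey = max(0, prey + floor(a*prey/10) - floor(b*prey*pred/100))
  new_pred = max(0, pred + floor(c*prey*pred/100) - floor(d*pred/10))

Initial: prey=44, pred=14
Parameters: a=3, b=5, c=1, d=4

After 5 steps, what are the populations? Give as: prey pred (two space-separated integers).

Step 1: prey: 44+13-30=27; pred: 14+6-5=15
Step 2: prey: 27+8-20=15; pred: 15+4-6=13
Step 3: prey: 15+4-9=10; pred: 13+1-5=9
Step 4: prey: 10+3-4=9; pred: 9+0-3=6
Step 5: prey: 9+2-2=9; pred: 6+0-2=4

Answer: 9 4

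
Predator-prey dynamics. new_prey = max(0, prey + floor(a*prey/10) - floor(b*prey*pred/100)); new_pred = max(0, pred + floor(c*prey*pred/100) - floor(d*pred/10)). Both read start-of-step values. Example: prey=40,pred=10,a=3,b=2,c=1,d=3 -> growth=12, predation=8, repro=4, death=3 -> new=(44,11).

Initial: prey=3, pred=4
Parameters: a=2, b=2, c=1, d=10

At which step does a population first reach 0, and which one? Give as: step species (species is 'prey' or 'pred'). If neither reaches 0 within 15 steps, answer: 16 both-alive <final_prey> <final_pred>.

Step 1: prey: 3+0-0=3; pred: 4+0-4=0
First extinction: pred at step 1

Answer: 1 pred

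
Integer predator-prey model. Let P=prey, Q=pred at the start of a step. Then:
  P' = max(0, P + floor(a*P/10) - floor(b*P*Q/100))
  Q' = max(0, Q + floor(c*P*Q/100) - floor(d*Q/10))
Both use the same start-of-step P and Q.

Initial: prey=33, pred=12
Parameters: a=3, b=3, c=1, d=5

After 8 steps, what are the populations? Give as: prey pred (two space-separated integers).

Step 1: prey: 33+9-11=31; pred: 12+3-6=9
Step 2: prey: 31+9-8=32; pred: 9+2-4=7
Step 3: prey: 32+9-6=35; pred: 7+2-3=6
Step 4: prey: 35+10-6=39; pred: 6+2-3=5
Step 5: prey: 39+11-5=45; pred: 5+1-2=4
Step 6: prey: 45+13-5=53; pred: 4+1-2=3
Step 7: prey: 53+15-4=64; pred: 3+1-1=3
Step 8: prey: 64+19-5=78; pred: 3+1-1=3

Answer: 78 3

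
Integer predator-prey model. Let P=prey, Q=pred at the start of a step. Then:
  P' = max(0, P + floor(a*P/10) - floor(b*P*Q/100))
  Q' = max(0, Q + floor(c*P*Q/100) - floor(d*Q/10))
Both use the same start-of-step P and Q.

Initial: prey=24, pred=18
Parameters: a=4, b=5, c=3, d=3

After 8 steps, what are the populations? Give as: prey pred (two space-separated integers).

Answer: 0 4

Derivation:
Step 1: prey: 24+9-21=12; pred: 18+12-5=25
Step 2: prey: 12+4-15=1; pred: 25+9-7=27
Step 3: prey: 1+0-1=0; pred: 27+0-8=19
Step 4: prey: 0+0-0=0; pred: 19+0-5=14
Step 5: prey: 0+0-0=0; pred: 14+0-4=10
Step 6: prey: 0+0-0=0; pred: 10+0-3=7
Step 7: prey: 0+0-0=0; pred: 7+0-2=5
Step 8: prey: 0+0-0=0; pred: 5+0-1=4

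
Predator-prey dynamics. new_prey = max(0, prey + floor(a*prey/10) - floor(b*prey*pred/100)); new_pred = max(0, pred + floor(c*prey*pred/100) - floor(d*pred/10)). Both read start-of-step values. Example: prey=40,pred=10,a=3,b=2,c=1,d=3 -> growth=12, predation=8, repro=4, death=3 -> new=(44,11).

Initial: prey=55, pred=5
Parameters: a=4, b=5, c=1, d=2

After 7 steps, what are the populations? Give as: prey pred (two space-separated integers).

Step 1: prey: 55+22-13=64; pred: 5+2-1=6
Step 2: prey: 64+25-19=70; pred: 6+3-1=8
Step 3: prey: 70+28-28=70; pred: 8+5-1=12
Step 4: prey: 70+28-42=56; pred: 12+8-2=18
Step 5: prey: 56+22-50=28; pred: 18+10-3=25
Step 6: prey: 28+11-35=4; pred: 25+7-5=27
Step 7: prey: 4+1-5=0; pred: 27+1-5=23

Answer: 0 23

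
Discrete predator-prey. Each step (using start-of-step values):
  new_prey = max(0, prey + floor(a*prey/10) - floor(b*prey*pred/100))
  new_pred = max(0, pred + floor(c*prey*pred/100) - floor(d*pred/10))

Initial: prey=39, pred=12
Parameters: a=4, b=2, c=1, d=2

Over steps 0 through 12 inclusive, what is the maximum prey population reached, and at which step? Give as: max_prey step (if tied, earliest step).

Step 1: prey: 39+15-9=45; pred: 12+4-2=14
Step 2: prey: 45+18-12=51; pred: 14+6-2=18
Step 3: prey: 51+20-18=53; pred: 18+9-3=24
Step 4: prey: 53+21-25=49; pred: 24+12-4=32
Step 5: prey: 49+19-31=37; pred: 32+15-6=41
Step 6: prey: 37+14-30=21; pred: 41+15-8=48
Step 7: prey: 21+8-20=9; pred: 48+10-9=49
Step 8: prey: 9+3-8=4; pred: 49+4-9=44
Step 9: prey: 4+1-3=2; pred: 44+1-8=37
Step 10: prey: 2+0-1=1; pred: 37+0-7=30
Step 11: prey: 1+0-0=1; pred: 30+0-6=24
Step 12: prey: 1+0-0=1; pred: 24+0-4=20
Max prey = 53 at step 3

Answer: 53 3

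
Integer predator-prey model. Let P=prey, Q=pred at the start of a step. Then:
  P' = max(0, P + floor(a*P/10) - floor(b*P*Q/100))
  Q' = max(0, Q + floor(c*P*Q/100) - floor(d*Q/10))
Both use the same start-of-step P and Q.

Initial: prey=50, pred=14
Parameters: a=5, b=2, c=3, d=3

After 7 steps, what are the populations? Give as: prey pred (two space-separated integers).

Step 1: prey: 50+25-14=61; pred: 14+21-4=31
Step 2: prey: 61+30-37=54; pred: 31+56-9=78
Step 3: prey: 54+27-84=0; pred: 78+126-23=181
Step 4: prey: 0+0-0=0; pred: 181+0-54=127
Step 5: prey: 0+0-0=0; pred: 127+0-38=89
Step 6: prey: 0+0-0=0; pred: 89+0-26=63
Step 7: prey: 0+0-0=0; pred: 63+0-18=45

Answer: 0 45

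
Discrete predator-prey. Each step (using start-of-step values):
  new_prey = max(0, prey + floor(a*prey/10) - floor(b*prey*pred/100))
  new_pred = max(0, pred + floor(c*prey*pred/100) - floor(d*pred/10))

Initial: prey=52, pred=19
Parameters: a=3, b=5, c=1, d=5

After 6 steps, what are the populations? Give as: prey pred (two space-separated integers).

Step 1: prey: 52+15-49=18; pred: 19+9-9=19
Step 2: prey: 18+5-17=6; pred: 19+3-9=13
Step 3: prey: 6+1-3=4; pred: 13+0-6=7
Step 4: prey: 4+1-1=4; pred: 7+0-3=4
Step 5: prey: 4+1-0=5; pred: 4+0-2=2
Step 6: prey: 5+1-0=6; pred: 2+0-1=1

Answer: 6 1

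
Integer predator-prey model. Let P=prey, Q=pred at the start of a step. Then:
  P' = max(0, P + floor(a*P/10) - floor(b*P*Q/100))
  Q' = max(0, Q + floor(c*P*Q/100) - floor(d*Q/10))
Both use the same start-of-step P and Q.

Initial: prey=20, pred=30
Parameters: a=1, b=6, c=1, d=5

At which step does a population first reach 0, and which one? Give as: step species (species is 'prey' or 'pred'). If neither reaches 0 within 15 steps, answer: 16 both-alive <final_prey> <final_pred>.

Answer: 1 prey

Derivation:
Step 1: prey: 20+2-36=0; pred: 30+6-15=21
First extinction: prey at step 1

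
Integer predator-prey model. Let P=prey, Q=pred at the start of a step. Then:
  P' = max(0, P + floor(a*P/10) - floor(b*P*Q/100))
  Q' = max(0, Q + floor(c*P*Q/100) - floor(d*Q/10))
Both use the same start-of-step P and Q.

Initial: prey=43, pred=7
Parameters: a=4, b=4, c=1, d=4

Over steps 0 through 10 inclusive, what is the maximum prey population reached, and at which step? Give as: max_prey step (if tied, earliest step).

Step 1: prey: 43+17-12=48; pred: 7+3-2=8
Step 2: prey: 48+19-15=52; pred: 8+3-3=8
Step 3: prey: 52+20-16=56; pred: 8+4-3=9
Step 4: prey: 56+22-20=58; pred: 9+5-3=11
Step 5: prey: 58+23-25=56; pred: 11+6-4=13
Step 6: prey: 56+22-29=49; pred: 13+7-5=15
Step 7: prey: 49+19-29=39; pred: 15+7-6=16
Step 8: prey: 39+15-24=30; pred: 16+6-6=16
Step 9: prey: 30+12-19=23; pred: 16+4-6=14
Step 10: prey: 23+9-12=20; pred: 14+3-5=12
Max prey = 58 at step 4

Answer: 58 4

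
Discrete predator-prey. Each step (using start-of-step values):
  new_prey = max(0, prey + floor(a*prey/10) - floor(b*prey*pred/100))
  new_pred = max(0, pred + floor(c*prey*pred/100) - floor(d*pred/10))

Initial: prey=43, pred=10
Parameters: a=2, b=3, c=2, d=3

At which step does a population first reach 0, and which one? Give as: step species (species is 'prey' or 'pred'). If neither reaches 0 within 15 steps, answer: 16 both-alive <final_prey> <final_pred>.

Answer: 16 both-alive 1 3

Derivation:
Step 1: prey: 43+8-12=39; pred: 10+8-3=15
Step 2: prey: 39+7-17=29; pred: 15+11-4=22
Step 3: prey: 29+5-19=15; pred: 22+12-6=28
Step 4: prey: 15+3-12=6; pred: 28+8-8=28
Step 5: prey: 6+1-5=2; pred: 28+3-8=23
Step 6: prey: 2+0-1=1; pred: 23+0-6=17
Step 7: prey: 1+0-0=1; pred: 17+0-5=12
Step 8: prey: 1+0-0=1; pred: 12+0-3=9
Step 9: prey: 1+0-0=1; pred: 9+0-2=7
Step 10: prey: 1+0-0=1; pred: 7+0-2=5
Step 11: prey: 1+0-0=1; pred: 5+0-1=4
Step 12: prey: 1+0-0=1; pred: 4+0-1=3
Step 13: prey: 1+0-0=1; pred: 3+0-0=3
Steps 14-15: state stable at prey=1, pred=3 (no change)
No extinction within 15 steps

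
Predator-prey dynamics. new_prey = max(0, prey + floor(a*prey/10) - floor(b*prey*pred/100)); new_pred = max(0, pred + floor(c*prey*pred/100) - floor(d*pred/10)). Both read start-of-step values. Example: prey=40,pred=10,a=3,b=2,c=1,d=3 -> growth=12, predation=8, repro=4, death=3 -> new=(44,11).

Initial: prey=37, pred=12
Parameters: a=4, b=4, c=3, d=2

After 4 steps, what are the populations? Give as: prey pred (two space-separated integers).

Answer: 0 44

Derivation:
Step 1: prey: 37+14-17=34; pred: 12+13-2=23
Step 2: prey: 34+13-31=16; pred: 23+23-4=42
Step 3: prey: 16+6-26=0; pred: 42+20-8=54
Step 4: prey: 0+0-0=0; pred: 54+0-10=44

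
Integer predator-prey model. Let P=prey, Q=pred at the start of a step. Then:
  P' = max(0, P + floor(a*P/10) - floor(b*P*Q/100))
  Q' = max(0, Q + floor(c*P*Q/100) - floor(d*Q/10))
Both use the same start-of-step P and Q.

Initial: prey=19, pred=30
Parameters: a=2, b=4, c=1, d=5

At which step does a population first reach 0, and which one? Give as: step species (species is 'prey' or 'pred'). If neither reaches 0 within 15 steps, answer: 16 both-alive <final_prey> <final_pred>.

Step 1: prey: 19+3-22=0; pred: 30+5-15=20
First extinction: prey at step 1

Answer: 1 prey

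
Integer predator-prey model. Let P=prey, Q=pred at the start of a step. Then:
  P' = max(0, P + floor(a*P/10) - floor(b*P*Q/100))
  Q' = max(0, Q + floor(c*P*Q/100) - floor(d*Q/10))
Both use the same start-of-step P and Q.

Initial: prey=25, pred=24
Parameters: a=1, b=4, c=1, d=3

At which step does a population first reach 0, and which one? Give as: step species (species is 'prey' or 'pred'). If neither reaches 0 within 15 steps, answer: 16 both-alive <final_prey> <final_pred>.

Answer: 16 both-alive 1 3

Derivation:
Step 1: prey: 25+2-24=3; pred: 24+6-7=23
Step 2: prey: 3+0-2=1; pred: 23+0-6=17
Step 3: prey: 1+0-0=1; pred: 17+0-5=12
Step 4: prey: 1+0-0=1; pred: 12+0-3=9
Step 5: prey: 1+0-0=1; pred: 9+0-2=7
Step 6: prey: 1+0-0=1; pred: 7+0-2=5
Step 7: prey: 1+0-0=1; pred: 5+0-1=4
Step 8: prey: 1+0-0=1; pred: 4+0-1=3
Step 9: prey: 1+0-0=1; pred: 3+0-0=3
Steps 10-15: state stable at prey=1, pred=3 (no change)
No extinction within 15 steps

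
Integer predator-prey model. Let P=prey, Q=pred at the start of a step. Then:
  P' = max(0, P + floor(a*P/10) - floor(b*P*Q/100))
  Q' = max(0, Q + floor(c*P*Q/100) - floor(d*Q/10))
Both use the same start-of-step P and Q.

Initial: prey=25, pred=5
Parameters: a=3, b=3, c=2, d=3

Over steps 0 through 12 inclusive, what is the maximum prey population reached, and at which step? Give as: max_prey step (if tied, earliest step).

Answer: 34 3

Derivation:
Step 1: prey: 25+7-3=29; pred: 5+2-1=6
Step 2: prey: 29+8-5=32; pred: 6+3-1=8
Step 3: prey: 32+9-7=34; pred: 8+5-2=11
Step 4: prey: 34+10-11=33; pred: 11+7-3=15
Step 5: prey: 33+9-14=28; pred: 15+9-4=20
Step 6: prey: 28+8-16=20; pred: 20+11-6=25
Step 7: prey: 20+6-15=11; pred: 25+10-7=28
Step 8: prey: 11+3-9=5; pred: 28+6-8=26
Step 9: prey: 5+1-3=3; pred: 26+2-7=21
Step 10: prey: 3+0-1=2; pred: 21+1-6=16
Step 11: prey: 2+0-0=2; pred: 16+0-4=12
Step 12: prey: 2+0-0=2; pred: 12+0-3=9
Max prey = 34 at step 3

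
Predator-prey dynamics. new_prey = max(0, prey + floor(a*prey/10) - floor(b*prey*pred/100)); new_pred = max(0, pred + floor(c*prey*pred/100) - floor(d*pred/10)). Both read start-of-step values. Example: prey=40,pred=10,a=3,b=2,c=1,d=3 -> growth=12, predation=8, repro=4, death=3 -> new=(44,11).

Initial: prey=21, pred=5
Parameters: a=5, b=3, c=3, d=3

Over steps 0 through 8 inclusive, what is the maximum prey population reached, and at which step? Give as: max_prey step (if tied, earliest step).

Step 1: prey: 21+10-3=28; pred: 5+3-1=7
Step 2: prey: 28+14-5=37; pred: 7+5-2=10
Step 3: prey: 37+18-11=44; pred: 10+11-3=18
Step 4: prey: 44+22-23=43; pred: 18+23-5=36
Step 5: prey: 43+21-46=18; pred: 36+46-10=72
Step 6: prey: 18+9-38=0; pred: 72+38-21=89
Step 7: prey: 0+0-0=0; pred: 89+0-26=63
Step 8: prey: 0+0-0=0; pred: 63+0-18=45
Max prey = 44 at step 3

Answer: 44 3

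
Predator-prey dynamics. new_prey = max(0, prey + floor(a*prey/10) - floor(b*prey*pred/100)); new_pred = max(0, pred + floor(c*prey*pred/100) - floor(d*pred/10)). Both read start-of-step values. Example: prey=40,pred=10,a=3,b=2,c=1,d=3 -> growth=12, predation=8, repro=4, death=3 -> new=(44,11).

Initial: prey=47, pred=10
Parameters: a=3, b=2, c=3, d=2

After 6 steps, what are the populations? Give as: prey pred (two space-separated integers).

Answer: 0 84

Derivation:
Step 1: prey: 47+14-9=52; pred: 10+14-2=22
Step 2: prey: 52+15-22=45; pred: 22+34-4=52
Step 3: prey: 45+13-46=12; pred: 52+70-10=112
Step 4: prey: 12+3-26=0; pred: 112+40-22=130
Step 5: prey: 0+0-0=0; pred: 130+0-26=104
Step 6: prey: 0+0-0=0; pred: 104+0-20=84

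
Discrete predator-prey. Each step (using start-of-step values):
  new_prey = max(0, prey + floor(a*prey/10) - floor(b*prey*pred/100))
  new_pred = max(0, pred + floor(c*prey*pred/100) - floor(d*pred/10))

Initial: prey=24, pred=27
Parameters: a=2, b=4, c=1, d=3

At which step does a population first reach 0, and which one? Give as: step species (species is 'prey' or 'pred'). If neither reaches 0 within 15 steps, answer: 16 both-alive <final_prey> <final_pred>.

Step 1: prey: 24+4-25=3; pred: 27+6-8=25
Step 2: prey: 3+0-3=0; pred: 25+0-7=18
First extinction: prey at step 2

Answer: 2 prey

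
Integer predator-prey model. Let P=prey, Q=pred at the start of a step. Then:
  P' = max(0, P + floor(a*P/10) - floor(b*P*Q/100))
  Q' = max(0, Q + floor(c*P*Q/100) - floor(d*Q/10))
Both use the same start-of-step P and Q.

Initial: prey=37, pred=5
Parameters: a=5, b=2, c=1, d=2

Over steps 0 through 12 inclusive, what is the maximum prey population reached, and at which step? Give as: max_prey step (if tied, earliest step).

Step 1: prey: 37+18-3=52; pred: 5+1-1=5
Step 2: prey: 52+26-5=73; pred: 5+2-1=6
Step 3: prey: 73+36-8=101; pred: 6+4-1=9
Step 4: prey: 101+50-18=133; pred: 9+9-1=17
Step 5: prey: 133+66-45=154; pred: 17+22-3=36
Step 6: prey: 154+77-110=121; pred: 36+55-7=84
Step 7: prey: 121+60-203=0; pred: 84+101-16=169
Step 8: prey: 0+0-0=0; pred: 169+0-33=136
Step 9: prey: 0+0-0=0; pred: 136+0-27=109
Step 10: prey: 0+0-0=0; pred: 109+0-21=88
Step 11: prey: 0+0-0=0; pred: 88+0-17=71
Step 12: prey: 0+0-0=0; pred: 71+0-14=57
Max prey = 154 at step 5

Answer: 154 5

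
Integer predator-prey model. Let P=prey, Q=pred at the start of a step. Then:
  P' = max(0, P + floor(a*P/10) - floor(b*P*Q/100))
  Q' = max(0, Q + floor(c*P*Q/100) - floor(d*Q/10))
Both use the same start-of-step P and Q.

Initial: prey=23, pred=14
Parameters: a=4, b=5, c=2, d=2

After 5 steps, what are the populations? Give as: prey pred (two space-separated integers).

Step 1: prey: 23+9-16=16; pred: 14+6-2=18
Step 2: prey: 16+6-14=8; pred: 18+5-3=20
Step 3: prey: 8+3-8=3; pred: 20+3-4=19
Step 4: prey: 3+1-2=2; pred: 19+1-3=17
Step 5: prey: 2+0-1=1; pred: 17+0-3=14

Answer: 1 14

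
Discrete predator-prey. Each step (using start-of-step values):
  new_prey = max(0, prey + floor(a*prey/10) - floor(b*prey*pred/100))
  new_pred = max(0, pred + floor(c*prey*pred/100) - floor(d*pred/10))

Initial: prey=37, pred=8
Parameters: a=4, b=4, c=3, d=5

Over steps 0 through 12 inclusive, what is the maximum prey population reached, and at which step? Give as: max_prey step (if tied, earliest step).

Step 1: prey: 37+14-11=40; pred: 8+8-4=12
Step 2: prey: 40+16-19=37; pred: 12+14-6=20
Step 3: prey: 37+14-29=22; pred: 20+22-10=32
Step 4: prey: 22+8-28=2; pred: 32+21-16=37
Step 5: prey: 2+0-2=0; pred: 37+2-18=21
Step 6: prey: 0+0-0=0; pred: 21+0-10=11
Step 7: prey: 0+0-0=0; pred: 11+0-5=6
Step 8: prey: 0+0-0=0; pred: 6+0-3=3
Step 9: prey: 0+0-0=0; pred: 3+0-1=2
Step 10: prey: 0+0-0=0; pred: 2+0-1=1
Step 11: prey: 0+0-0=0; pred: 1+0-0=1
Step 12: prey: 0+0-0=0; pred: 1+0-0=1
Max prey = 40 at step 1

Answer: 40 1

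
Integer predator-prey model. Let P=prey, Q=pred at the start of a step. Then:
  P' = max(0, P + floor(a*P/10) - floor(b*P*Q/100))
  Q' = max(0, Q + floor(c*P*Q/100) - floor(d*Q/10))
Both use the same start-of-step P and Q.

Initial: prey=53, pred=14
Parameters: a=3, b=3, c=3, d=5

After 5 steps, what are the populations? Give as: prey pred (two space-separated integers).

Answer: 0 15

Derivation:
Step 1: prey: 53+15-22=46; pred: 14+22-7=29
Step 2: prey: 46+13-40=19; pred: 29+40-14=55
Step 3: prey: 19+5-31=0; pred: 55+31-27=59
Step 4: prey: 0+0-0=0; pred: 59+0-29=30
Step 5: prey: 0+0-0=0; pred: 30+0-15=15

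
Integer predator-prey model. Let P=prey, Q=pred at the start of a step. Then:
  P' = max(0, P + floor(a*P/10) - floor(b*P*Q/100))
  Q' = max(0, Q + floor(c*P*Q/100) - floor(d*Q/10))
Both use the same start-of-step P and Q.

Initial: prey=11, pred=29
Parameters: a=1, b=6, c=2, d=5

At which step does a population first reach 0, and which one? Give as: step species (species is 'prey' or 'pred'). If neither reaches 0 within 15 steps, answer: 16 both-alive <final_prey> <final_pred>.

Step 1: prey: 11+1-19=0; pred: 29+6-14=21
First extinction: prey at step 1

Answer: 1 prey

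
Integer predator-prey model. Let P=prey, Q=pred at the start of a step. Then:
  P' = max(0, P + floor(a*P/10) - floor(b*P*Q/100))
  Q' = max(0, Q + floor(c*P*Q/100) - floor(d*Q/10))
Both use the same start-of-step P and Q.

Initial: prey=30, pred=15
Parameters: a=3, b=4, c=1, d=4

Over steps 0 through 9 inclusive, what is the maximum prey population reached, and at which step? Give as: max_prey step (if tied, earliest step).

Step 1: prey: 30+9-18=21; pred: 15+4-6=13
Step 2: prey: 21+6-10=17; pred: 13+2-5=10
Step 3: prey: 17+5-6=16; pred: 10+1-4=7
Step 4: prey: 16+4-4=16; pred: 7+1-2=6
Step 5: prey: 16+4-3=17; pred: 6+0-2=4
Step 6: prey: 17+5-2=20; pred: 4+0-1=3
Step 7: prey: 20+6-2=24; pred: 3+0-1=2
Step 8: prey: 24+7-1=30; pred: 2+0-0=2
Step 9: prey: 30+9-2=37; pred: 2+0-0=2
Max prey = 37 at step 9

Answer: 37 9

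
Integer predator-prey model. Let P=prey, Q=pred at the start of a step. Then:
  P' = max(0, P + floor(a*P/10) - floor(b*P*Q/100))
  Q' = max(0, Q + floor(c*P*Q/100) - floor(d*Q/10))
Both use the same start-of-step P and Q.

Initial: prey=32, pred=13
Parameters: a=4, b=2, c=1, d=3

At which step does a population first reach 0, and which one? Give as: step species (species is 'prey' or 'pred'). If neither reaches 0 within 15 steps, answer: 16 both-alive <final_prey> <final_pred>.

Step 1: prey: 32+12-8=36; pred: 13+4-3=14
Step 2: prey: 36+14-10=40; pred: 14+5-4=15
Step 3: prey: 40+16-12=44; pred: 15+6-4=17
Step 4: prey: 44+17-14=47; pred: 17+7-5=19
Step 5: prey: 47+18-17=48; pred: 19+8-5=22
Step 6: prey: 48+19-21=46; pred: 22+10-6=26
Step 7: prey: 46+18-23=41; pred: 26+11-7=30
Step 8: prey: 41+16-24=33; pred: 30+12-9=33
Step 9: prey: 33+13-21=25; pred: 33+10-9=34
Step 10: prey: 25+10-17=18; pred: 34+8-10=32
Step 11: prey: 18+7-11=14; pred: 32+5-9=28
Step 12: prey: 14+5-7=12; pred: 28+3-8=23
Step 13: prey: 12+4-5=11; pred: 23+2-6=19
Step 14: prey: 11+4-4=11; pred: 19+2-5=16
Step 15: prey: 11+4-3=12; pred: 16+1-4=13
No extinction within 15 steps

Answer: 16 both-alive 12 13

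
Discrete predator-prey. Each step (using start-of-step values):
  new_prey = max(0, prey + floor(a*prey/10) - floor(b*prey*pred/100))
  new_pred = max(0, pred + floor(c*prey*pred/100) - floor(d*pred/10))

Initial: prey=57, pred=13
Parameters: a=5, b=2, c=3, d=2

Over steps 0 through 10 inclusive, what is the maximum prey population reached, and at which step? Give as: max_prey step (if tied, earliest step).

Step 1: prey: 57+28-14=71; pred: 13+22-2=33
Step 2: prey: 71+35-46=60; pred: 33+70-6=97
Step 3: prey: 60+30-116=0; pred: 97+174-19=252
Step 4: prey: 0+0-0=0; pred: 252+0-50=202
Step 5: prey: 0+0-0=0; pred: 202+0-40=162
Step 6: prey: 0+0-0=0; pred: 162+0-32=130
Step 7: prey: 0+0-0=0; pred: 130+0-26=104
Step 8: prey: 0+0-0=0; pred: 104+0-20=84
Step 9: prey: 0+0-0=0; pred: 84+0-16=68
Step 10: prey: 0+0-0=0; pred: 68+0-13=55
Max prey = 71 at step 1

Answer: 71 1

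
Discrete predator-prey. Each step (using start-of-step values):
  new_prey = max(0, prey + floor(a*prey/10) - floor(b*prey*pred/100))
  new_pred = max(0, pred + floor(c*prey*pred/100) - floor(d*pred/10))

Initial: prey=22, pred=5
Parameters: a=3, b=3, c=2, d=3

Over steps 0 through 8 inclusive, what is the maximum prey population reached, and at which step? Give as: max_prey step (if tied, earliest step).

Answer: 30 3

Derivation:
Step 1: prey: 22+6-3=25; pred: 5+2-1=6
Step 2: prey: 25+7-4=28; pred: 6+3-1=8
Step 3: prey: 28+8-6=30; pred: 8+4-2=10
Step 4: prey: 30+9-9=30; pred: 10+6-3=13
Step 5: prey: 30+9-11=28; pred: 13+7-3=17
Step 6: prey: 28+8-14=22; pred: 17+9-5=21
Step 7: prey: 22+6-13=15; pred: 21+9-6=24
Step 8: prey: 15+4-10=9; pred: 24+7-7=24
Max prey = 30 at step 3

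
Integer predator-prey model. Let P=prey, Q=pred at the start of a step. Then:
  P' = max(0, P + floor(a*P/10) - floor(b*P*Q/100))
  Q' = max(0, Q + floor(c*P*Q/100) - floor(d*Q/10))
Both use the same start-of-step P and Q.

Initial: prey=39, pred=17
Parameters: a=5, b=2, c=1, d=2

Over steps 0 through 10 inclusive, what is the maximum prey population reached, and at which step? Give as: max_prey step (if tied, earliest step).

Answer: 49 2

Derivation:
Step 1: prey: 39+19-13=45; pred: 17+6-3=20
Step 2: prey: 45+22-18=49; pred: 20+9-4=25
Step 3: prey: 49+24-24=49; pred: 25+12-5=32
Step 4: prey: 49+24-31=42; pred: 32+15-6=41
Step 5: prey: 42+21-34=29; pred: 41+17-8=50
Step 6: prey: 29+14-29=14; pred: 50+14-10=54
Step 7: prey: 14+7-15=6; pred: 54+7-10=51
Step 8: prey: 6+3-6=3; pred: 51+3-10=44
Step 9: prey: 3+1-2=2; pred: 44+1-8=37
Step 10: prey: 2+1-1=2; pred: 37+0-7=30
Max prey = 49 at step 2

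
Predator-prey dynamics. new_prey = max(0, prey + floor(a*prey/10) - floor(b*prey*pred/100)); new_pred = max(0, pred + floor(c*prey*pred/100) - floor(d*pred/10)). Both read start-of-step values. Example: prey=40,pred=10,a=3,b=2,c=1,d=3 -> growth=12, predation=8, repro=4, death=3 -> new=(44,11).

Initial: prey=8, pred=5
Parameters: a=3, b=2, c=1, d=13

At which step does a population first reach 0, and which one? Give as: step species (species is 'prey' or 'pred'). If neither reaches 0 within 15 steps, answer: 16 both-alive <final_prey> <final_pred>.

Step 1: prey: 8+2-0=10; pred: 5+0-6=0
First extinction: pred at step 1

Answer: 1 pred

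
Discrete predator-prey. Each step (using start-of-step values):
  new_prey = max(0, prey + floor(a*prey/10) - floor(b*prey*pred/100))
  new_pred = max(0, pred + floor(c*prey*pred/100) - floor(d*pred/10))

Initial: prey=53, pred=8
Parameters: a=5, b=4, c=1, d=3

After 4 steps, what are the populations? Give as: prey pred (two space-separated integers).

Answer: 54 25

Derivation:
Step 1: prey: 53+26-16=63; pred: 8+4-2=10
Step 2: prey: 63+31-25=69; pred: 10+6-3=13
Step 3: prey: 69+34-35=68; pred: 13+8-3=18
Step 4: prey: 68+34-48=54; pred: 18+12-5=25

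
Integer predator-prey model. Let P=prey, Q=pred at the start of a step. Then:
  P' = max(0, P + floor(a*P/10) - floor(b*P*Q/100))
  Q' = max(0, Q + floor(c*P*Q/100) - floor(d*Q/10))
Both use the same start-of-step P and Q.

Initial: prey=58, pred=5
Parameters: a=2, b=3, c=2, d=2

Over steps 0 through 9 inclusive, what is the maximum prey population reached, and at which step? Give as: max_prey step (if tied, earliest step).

Step 1: prey: 58+11-8=61; pred: 5+5-1=9
Step 2: prey: 61+12-16=57; pred: 9+10-1=18
Step 3: prey: 57+11-30=38; pred: 18+20-3=35
Step 4: prey: 38+7-39=6; pred: 35+26-7=54
Step 5: prey: 6+1-9=0; pred: 54+6-10=50
Step 6: prey: 0+0-0=0; pred: 50+0-10=40
Step 7: prey: 0+0-0=0; pred: 40+0-8=32
Step 8: prey: 0+0-0=0; pred: 32+0-6=26
Step 9: prey: 0+0-0=0; pred: 26+0-5=21
Max prey = 61 at step 1

Answer: 61 1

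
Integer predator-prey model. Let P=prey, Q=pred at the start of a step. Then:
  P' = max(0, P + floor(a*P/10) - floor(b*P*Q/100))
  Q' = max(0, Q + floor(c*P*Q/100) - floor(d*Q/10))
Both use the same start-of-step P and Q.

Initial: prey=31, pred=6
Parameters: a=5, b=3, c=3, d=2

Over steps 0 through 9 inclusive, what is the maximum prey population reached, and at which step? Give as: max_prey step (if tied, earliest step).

Answer: 49 2

Derivation:
Step 1: prey: 31+15-5=41; pred: 6+5-1=10
Step 2: prey: 41+20-12=49; pred: 10+12-2=20
Step 3: prey: 49+24-29=44; pred: 20+29-4=45
Step 4: prey: 44+22-59=7; pred: 45+59-9=95
Step 5: prey: 7+3-19=0; pred: 95+19-19=95
Step 6: prey: 0+0-0=0; pred: 95+0-19=76
Step 7: prey: 0+0-0=0; pred: 76+0-15=61
Step 8: prey: 0+0-0=0; pred: 61+0-12=49
Step 9: prey: 0+0-0=0; pred: 49+0-9=40
Max prey = 49 at step 2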